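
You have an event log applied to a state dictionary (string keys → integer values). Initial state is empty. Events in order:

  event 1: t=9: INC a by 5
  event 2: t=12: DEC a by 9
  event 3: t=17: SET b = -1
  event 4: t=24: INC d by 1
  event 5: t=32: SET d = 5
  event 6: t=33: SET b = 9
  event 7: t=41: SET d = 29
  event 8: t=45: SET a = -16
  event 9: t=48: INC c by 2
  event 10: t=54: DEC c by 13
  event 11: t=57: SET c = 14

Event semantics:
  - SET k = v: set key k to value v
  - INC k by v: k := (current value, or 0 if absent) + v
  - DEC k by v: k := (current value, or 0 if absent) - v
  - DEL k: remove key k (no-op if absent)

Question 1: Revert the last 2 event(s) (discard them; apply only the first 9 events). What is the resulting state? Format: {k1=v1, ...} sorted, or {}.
Keep first 9 events (discard last 2):
  after event 1 (t=9: INC a by 5): {a=5}
  after event 2 (t=12: DEC a by 9): {a=-4}
  after event 3 (t=17: SET b = -1): {a=-4, b=-1}
  after event 4 (t=24: INC d by 1): {a=-4, b=-1, d=1}
  after event 5 (t=32: SET d = 5): {a=-4, b=-1, d=5}
  after event 6 (t=33: SET b = 9): {a=-4, b=9, d=5}
  after event 7 (t=41: SET d = 29): {a=-4, b=9, d=29}
  after event 8 (t=45: SET a = -16): {a=-16, b=9, d=29}
  after event 9 (t=48: INC c by 2): {a=-16, b=9, c=2, d=29}

Answer: {a=-16, b=9, c=2, d=29}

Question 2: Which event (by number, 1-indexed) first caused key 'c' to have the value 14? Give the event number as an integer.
Looking for first event where c becomes 14:
  event 9: c = 2
  event 10: c = -11
  event 11: c -11 -> 14  <-- first match

Answer: 11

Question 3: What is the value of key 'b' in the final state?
Track key 'b' through all 11 events:
  event 1 (t=9: INC a by 5): b unchanged
  event 2 (t=12: DEC a by 9): b unchanged
  event 3 (t=17: SET b = -1): b (absent) -> -1
  event 4 (t=24: INC d by 1): b unchanged
  event 5 (t=32: SET d = 5): b unchanged
  event 6 (t=33: SET b = 9): b -1 -> 9
  event 7 (t=41: SET d = 29): b unchanged
  event 8 (t=45: SET a = -16): b unchanged
  event 9 (t=48: INC c by 2): b unchanged
  event 10 (t=54: DEC c by 13): b unchanged
  event 11 (t=57: SET c = 14): b unchanged
Final: b = 9

Answer: 9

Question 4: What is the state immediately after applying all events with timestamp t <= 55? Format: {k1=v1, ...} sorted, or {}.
Apply events with t <= 55 (10 events):
  after event 1 (t=9: INC a by 5): {a=5}
  after event 2 (t=12: DEC a by 9): {a=-4}
  after event 3 (t=17: SET b = -1): {a=-4, b=-1}
  after event 4 (t=24: INC d by 1): {a=-4, b=-1, d=1}
  after event 5 (t=32: SET d = 5): {a=-4, b=-1, d=5}
  after event 6 (t=33: SET b = 9): {a=-4, b=9, d=5}
  after event 7 (t=41: SET d = 29): {a=-4, b=9, d=29}
  after event 8 (t=45: SET a = -16): {a=-16, b=9, d=29}
  after event 9 (t=48: INC c by 2): {a=-16, b=9, c=2, d=29}
  after event 10 (t=54: DEC c by 13): {a=-16, b=9, c=-11, d=29}

Answer: {a=-16, b=9, c=-11, d=29}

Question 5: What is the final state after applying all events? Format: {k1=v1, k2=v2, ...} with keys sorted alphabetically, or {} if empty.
  after event 1 (t=9: INC a by 5): {a=5}
  after event 2 (t=12: DEC a by 9): {a=-4}
  after event 3 (t=17: SET b = -1): {a=-4, b=-1}
  after event 4 (t=24: INC d by 1): {a=-4, b=-1, d=1}
  after event 5 (t=32: SET d = 5): {a=-4, b=-1, d=5}
  after event 6 (t=33: SET b = 9): {a=-4, b=9, d=5}
  after event 7 (t=41: SET d = 29): {a=-4, b=9, d=29}
  after event 8 (t=45: SET a = -16): {a=-16, b=9, d=29}
  after event 9 (t=48: INC c by 2): {a=-16, b=9, c=2, d=29}
  after event 10 (t=54: DEC c by 13): {a=-16, b=9, c=-11, d=29}
  after event 11 (t=57: SET c = 14): {a=-16, b=9, c=14, d=29}

Answer: {a=-16, b=9, c=14, d=29}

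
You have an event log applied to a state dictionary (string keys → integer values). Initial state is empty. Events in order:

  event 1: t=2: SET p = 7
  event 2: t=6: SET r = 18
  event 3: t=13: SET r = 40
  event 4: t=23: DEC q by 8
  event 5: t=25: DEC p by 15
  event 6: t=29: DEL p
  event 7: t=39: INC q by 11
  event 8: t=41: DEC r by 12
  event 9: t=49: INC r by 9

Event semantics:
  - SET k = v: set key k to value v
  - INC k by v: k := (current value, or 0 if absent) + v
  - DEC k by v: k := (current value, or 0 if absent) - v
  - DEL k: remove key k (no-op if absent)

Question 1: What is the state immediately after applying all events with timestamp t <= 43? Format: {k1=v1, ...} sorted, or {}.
Answer: {q=3, r=28}

Derivation:
Apply events with t <= 43 (8 events):
  after event 1 (t=2: SET p = 7): {p=7}
  after event 2 (t=6: SET r = 18): {p=7, r=18}
  after event 3 (t=13: SET r = 40): {p=7, r=40}
  after event 4 (t=23: DEC q by 8): {p=7, q=-8, r=40}
  after event 5 (t=25: DEC p by 15): {p=-8, q=-8, r=40}
  after event 6 (t=29: DEL p): {q=-8, r=40}
  after event 7 (t=39: INC q by 11): {q=3, r=40}
  after event 8 (t=41: DEC r by 12): {q=3, r=28}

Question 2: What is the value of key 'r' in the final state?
Answer: 37

Derivation:
Track key 'r' through all 9 events:
  event 1 (t=2: SET p = 7): r unchanged
  event 2 (t=6: SET r = 18): r (absent) -> 18
  event 3 (t=13: SET r = 40): r 18 -> 40
  event 4 (t=23: DEC q by 8): r unchanged
  event 5 (t=25: DEC p by 15): r unchanged
  event 6 (t=29: DEL p): r unchanged
  event 7 (t=39: INC q by 11): r unchanged
  event 8 (t=41: DEC r by 12): r 40 -> 28
  event 9 (t=49: INC r by 9): r 28 -> 37
Final: r = 37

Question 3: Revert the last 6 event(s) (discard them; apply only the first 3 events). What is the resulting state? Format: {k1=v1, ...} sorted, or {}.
Answer: {p=7, r=40}

Derivation:
Keep first 3 events (discard last 6):
  after event 1 (t=2: SET p = 7): {p=7}
  after event 2 (t=6: SET r = 18): {p=7, r=18}
  after event 3 (t=13: SET r = 40): {p=7, r=40}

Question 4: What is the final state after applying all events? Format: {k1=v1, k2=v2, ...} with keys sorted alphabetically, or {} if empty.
Answer: {q=3, r=37}

Derivation:
  after event 1 (t=2: SET p = 7): {p=7}
  after event 2 (t=6: SET r = 18): {p=7, r=18}
  after event 3 (t=13: SET r = 40): {p=7, r=40}
  after event 4 (t=23: DEC q by 8): {p=7, q=-8, r=40}
  after event 5 (t=25: DEC p by 15): {p=-8, q=-8, r=40}
  after event 6 (t=29: DEL p): {q=-8, r=40}
  after event 7 (t=39: INC q by 11): {q=3, r=40}
  after event 8 (t=41: DEC r by 12): {q=3, r=28}
  after event 9 (t=49: INC r by 9): {q=3, r=37}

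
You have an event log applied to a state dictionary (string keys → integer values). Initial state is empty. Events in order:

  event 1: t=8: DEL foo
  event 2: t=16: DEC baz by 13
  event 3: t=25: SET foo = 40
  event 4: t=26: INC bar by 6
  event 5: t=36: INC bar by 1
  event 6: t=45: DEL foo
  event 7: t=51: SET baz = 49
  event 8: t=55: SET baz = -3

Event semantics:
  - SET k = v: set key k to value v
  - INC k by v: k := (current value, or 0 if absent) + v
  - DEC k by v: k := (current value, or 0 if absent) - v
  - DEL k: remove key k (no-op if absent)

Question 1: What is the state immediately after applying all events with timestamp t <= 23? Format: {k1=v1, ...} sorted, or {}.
Answer: {baz=-13}

Derivation:
Apply events with t <= 23 (2 events):
  after event 1 (t=8: DEL foo): {}
  after event 2 (t=16: DEC baz by 13): {baz=-13}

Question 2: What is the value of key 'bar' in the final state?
Answer: 7

Derivation:
Track key 'bar' through all 8 events:
  event 1 (t=8: DEL foo): bar unchanged
  event 2 (t=16: DEC baz by 13): bar unchanged
  event 3 (t=25: SET foo = 40): bar unchanged
  event 4 (t=26: INC bar by 6): bar (absent) -> 6
  event 5 (t=36: INC bar by 1): bar 6 -> 7
  event 6 (t=45: DEL foo): bar unchanged
  event 7 (t=51: SET baz = 49): bar unchanged
  event 8 (t=55: SET baz = -3): bar unchanged
Final: bar = 7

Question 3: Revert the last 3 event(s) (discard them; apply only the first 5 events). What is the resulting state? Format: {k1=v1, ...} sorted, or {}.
Answer: {bar=7, baz=-13, foo=40}

Derivation:
Keep first 5 events (discard last 3):
  after event 1 (t=8: DEL foo): {}
  after event 2 (t=16: DEC baz by 13): {baz=-13}
  after event 3 (t=25: SET foo = 40): {baz=-13, foo=40}
  after event 4 (t=26: INC bar by 6): {bar=6, baz=-13, foo=40}
  after event 5 (t=36: INC bar by 1): {bar=7, baz=-13, foo=40}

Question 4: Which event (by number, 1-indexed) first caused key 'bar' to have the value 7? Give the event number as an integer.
Looking for first event where bar becomes 7:
  event 4: bar = 6
  event 5: bar 6 -> 7  <-- first match

Answer: 5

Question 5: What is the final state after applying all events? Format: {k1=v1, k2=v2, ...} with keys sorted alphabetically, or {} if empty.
Answer: {bar=7, baz=-3}

Derivation:
  after event 1 (t=8: DEL foo): {}
  after event 2 (t=16: DEC baz by 13): {baz=-13}
  after event 3 (t=25: SET foo = 40): {baz=-13, foo=40}
  after event 4 (t=26: INC bar by 6): {bar=6, baz=-13, foo=40}
  after event 5 (t=36: INC bar by 1): {bar=7, baz=-13, foo=40}
  after event 6 (t=45: DEL foo): {bar=7, baz=-13}
  after event 7 (t=51: SET baz = 49): {bar=7, baz=49}
  after event 8 (t=55: SET baz = -3): {bar=7, baz=-3}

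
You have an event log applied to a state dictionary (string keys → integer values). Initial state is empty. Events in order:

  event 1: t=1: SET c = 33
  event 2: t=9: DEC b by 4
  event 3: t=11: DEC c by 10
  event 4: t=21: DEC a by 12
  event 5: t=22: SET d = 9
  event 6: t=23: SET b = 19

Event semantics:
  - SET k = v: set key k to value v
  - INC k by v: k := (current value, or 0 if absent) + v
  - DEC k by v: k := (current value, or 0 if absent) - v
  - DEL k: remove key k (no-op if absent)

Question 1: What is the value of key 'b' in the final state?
Track key 'b' through all 6 events:
  event 1 (t=1: SET c = 33): b unchanged
  event 2 (t=9: DEC b by 4): b (absent) -> -4
  event 3 (t=11: DEC c by 10): b unchanged
  event 4 (t=21: DEC a by 12): b unchanged
  event 5 (t=22: SET d = 9): b unchanged
  event 6 (t=23: SET b = 19): b -4 -> 19
Final: b = 19

Answer: 19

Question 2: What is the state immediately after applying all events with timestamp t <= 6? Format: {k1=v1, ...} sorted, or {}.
Answer: {c=33}

Derivation:
Apply events with t <= 6 (1 events):
  after event 1 (t=1: SET c = 33): {c=33}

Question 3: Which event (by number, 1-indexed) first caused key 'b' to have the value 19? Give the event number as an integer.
Answer: 6

Derivation:
Looking for first event where b becomes 19:
  event 2: b = -4
  event 3: b = -4
  event 4: b = -4
  event 5: b = -4
  event 6: b -4 -> 19  <-- first match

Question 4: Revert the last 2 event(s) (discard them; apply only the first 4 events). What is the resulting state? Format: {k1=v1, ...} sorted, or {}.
Answer: {a=-12, b=-4, c=23}

Derivation:
Keep first 4 events (discard last 2):
  after event 1 (t=1: SET c = 33): {c=33}
  after event 2 (t=9: DEC b by 4): {b=-4, c=33}
  after event 3 (t=11: DEC c by 10): {b=-4, c=23}
  after event 4 (t=21: DEC a by 12): {a=-12, b=-4, c=23}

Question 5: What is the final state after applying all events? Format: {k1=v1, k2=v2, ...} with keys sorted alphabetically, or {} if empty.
  after event 1 (t=1: SET c = 33): {c=33}
  after event 2 (t=9: DEC b by 4): {b=-4, c=33}
  after event 3 (t=11: DEC c by 10): {b=-4, c=23}
  after event 4 (t=21: DEC a by 12): {a=-12, b=-4, c=23}
  after event 5 (t=22: SET d = 9): {a=-12, b=-4, c=23, d=9}
  after event 6 (t=23: SET b = 19): {a=-12, b=19, c=23, d=9}

Answer: {a=-12, b=19, c=23, d=9}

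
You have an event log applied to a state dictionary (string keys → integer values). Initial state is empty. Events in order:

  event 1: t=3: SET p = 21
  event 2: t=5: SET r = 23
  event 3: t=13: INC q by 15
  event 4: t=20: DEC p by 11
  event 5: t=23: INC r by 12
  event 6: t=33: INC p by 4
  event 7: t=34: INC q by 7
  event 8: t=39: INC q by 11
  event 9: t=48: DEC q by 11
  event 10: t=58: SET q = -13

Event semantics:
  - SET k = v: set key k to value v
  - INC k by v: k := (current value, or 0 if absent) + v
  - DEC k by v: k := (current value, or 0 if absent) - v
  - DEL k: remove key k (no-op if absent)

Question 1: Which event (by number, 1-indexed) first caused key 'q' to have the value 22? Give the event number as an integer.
Answer: 7

Derivation:
Looking for first event where q becomes 22:
  event 3: q = 15
  event 4: q = 15
  event 5: q = 15
  event 6: q = 15
  event 7: q 15 -> 22  <-- first match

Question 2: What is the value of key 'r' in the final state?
Track key 'r' through all 10 events:
  event 1 (t=3: SET p = 21): r unchanged
  event 2 (t=5: SET r = 23): r (absent) -> 23
  event 3 (t=13: INC q by 15): r unchanged
  event 4 (t=20: DEC p by 11): r unchanged
  event 5 (t=23: INC r by 12): r 23 -> 35
  event 6 (t=33: INC p by 4): r unchanged
  event 7 (t=34: INC q by 7): r unchanged
  event 8 (t=39: INC q by 11): r unchanged
  event 9 (t=48: DEC q by 11): r unchanged
  event 10 (t=58: SET q = -13): r unchanged
Final: r = 35

Answer: 35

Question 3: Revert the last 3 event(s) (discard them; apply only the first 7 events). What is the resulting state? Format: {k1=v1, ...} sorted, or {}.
Keep first 7 events (discard last 3):
  after event 1 (t=3: SET p = 21): {p=21}
  after event 2 (t=5: SET r = 23): {p=21, r=23}
  after event 3 (t=13: INC q by 15): {p=21, q=15, r=23}
  after event 4 (t=20: DEC p by 11): {p=10, q=15, r=23}
  after event 5 (t=23: INC r by 12): {p=10, q=15, r=35}
  after event 6 (t=33: INC p by 4): {p=14, q=15, r=35}
  after event 7 (t=34: INC q by 7): {p=14, q=22, r=35}

Answer: {p=14, q=22, r=35}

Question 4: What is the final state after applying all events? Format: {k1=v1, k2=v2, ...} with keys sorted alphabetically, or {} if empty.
  after event 1 (t=3: SET p = 21): {p=21}
  after event 2 (t=5: SET r = 23): {p=21, r=23}
  after event 3 (t=13: INC q by 15): {p=21, q=15, r=23}
  after event 4 (t=20: DEC p by 11): {p=10, q=15, r=23}
  after event 5 (t=23: INC r by 12): {p=10, q=15, r=35}
  after event 6 (t=33: INC p by 4): {p=14, q=15, r=35}
  after event 7 (t=34: INC q by 7): {p=14, q=22, r=35}
  after event 8 (t=39: INC q by 11): {p=14, q=33, r=35}
  after event 9 (t=48: DEC q by 11): {p=14, q=22, r=35}
  after event 10 (t=58: SET q = -13): {p=14, q=-13, r=35}

Answer: {p=14, q=-13, r=35}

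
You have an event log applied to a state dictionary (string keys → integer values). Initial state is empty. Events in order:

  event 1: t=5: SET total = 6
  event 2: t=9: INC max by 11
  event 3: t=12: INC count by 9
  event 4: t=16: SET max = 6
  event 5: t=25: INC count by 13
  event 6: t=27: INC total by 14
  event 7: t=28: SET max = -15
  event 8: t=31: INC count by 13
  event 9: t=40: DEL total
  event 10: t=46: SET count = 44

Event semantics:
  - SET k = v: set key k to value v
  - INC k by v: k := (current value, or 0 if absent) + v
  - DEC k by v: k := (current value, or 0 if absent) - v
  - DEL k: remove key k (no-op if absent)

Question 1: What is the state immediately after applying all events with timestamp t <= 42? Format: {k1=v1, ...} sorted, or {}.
Answer: {count=35, max=-15}

Derivation:
Apply events with t <= 42 (9 events):
  after event 1 (t=5: SET total = 6): {total=6}
  after event 2 (t=9: INC max by 11): {max=11, total=6}
  after event 3 (t=12: INC count by 9): {count=9, max=11, total=6}
  after event 4 (t=16: SET max = 6): {count=9, max=6, total=6}
  after event 5 (t=25: INC count by 13): {count=22, max=6, total=6}
  after event 6 (t=27: INC total by 14): {count=22, max=6, total=20}
  after event 7 (t=28: SET max = -15): {count=22, max=-15, total=20}
  after event 8 (t=31: INC count by 13): {count=35, max=-15, total=20}
  after event 9 (t=40: DEL total): {count=35, max=-15}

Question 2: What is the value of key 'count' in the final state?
Track key 'count' through all 10 events:
  event 1 (t=5: SET total = 6): count unchanged
  event 2 (t=9: INC max by 11): count unchanged
  event 3 (t=12: INC count by 9): count (absent) -> 9
  event 4 (t=16: SET max = 6): count unchanged
  event 5 (t=25: INC count by 13): count 9 -> 22
  event 6 (t=27: INC total by 14): count unchanged
  event 7 (t=28: SET max = -15): count unchanged
  event 8 (t=31: INC count by 13): count 22 -> 35
  event 9 (t=40: DEL total): count unchanged
  event 10 (t=46: SET count = 44): count 35 -> 44
Final: count = 44

Answer: 44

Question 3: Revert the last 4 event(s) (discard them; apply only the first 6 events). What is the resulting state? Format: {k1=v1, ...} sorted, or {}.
Answer: {count=22, max=6, total=20}

Derivation:
Keep first 6 events (discard last 4):
  after event 1 (t=5: SET total = 6): {total=6}
  after event 2 (t=9: INC max by 11): {max=11, total=6}
  after event 3 (t=12: INC count by 9): {count=9, max=11, total=6}
  after event 4 (t=16: SET max = 6): {count=9, max=6, total=6}
  after event 5 (t=25: INC count by 13): {count=22, max=6, total=6}
  after event 6 (t=27: INC total by 14): {count=22, max=6, total=20}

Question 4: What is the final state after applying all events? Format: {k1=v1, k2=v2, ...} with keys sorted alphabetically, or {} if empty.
  after event 1 (t=5: SET total = 6): {total=6}
  after event 2 (t=9: INC max by 11): {max=11, total=6}
  after event 3 (t=12: INC count by 9): {count=9, max=11, total=6}
  after event 4 (t=16: SET max = 6): {count=9, max=6, total=6}
  after event 5 (t=25: INC count by 13): {count=22, max=6, total=6}
  after event 6 (t=27: INC total by 14): {count=22, max=6, total=20}
  after event 7 (t=28: SET max = -15): {count=22, max=-15, total=20}
  after event 8 (t=31: INC count by 13): {count=35, max=-15, total=20}
  after event 9 (t=40: DEL total): {count=35, max=-15}
  after event 10 (t=46: SET count = 44): {count=44, max=-15}

Answer: {count=44, max=-15}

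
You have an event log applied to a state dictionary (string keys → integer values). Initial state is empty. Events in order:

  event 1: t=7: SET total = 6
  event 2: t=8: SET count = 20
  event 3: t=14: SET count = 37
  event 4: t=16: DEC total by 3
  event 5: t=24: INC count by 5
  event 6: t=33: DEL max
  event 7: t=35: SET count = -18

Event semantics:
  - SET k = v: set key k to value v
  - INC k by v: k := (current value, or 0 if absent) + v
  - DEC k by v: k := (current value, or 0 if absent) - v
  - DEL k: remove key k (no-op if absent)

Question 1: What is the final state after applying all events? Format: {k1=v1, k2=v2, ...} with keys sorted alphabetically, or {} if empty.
Answer: {count=-18, total=3}

Derivation:
  after event 1 (t=7: SET total = 6): {total=6}
  after event 2 (t=8: SET count = 20): {count=20, total=6}
  after event 3 (t=14: SET count = 37): {count=37, total=6}
  after event 4 (t=16: DEC total by 3): {count=37, total=3}
  after event 5 (t=24: INC count by 5): {count=42, total=3}
  after event 6 (t=33: DEL max): {count=42, total=3}
  after event 7 (t=35: SET count = -18): {count=-18, total=3}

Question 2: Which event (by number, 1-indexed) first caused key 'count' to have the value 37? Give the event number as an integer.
Answer: 3

Derivation:
Looking for first event where count becomes 37:
  event 2: count = 20
  event 3: count 20 -> 37  <-- first match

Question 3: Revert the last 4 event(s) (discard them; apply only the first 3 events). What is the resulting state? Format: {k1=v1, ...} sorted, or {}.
Answer: {count=37, total=6}

Derivation:
Keep first 3 events (discard last 4):
  after event 1 (t=7: SET total = 6): {total=6}
  after event 2 (t=8: SET count = 20): {count=20, total=6}
  after event 3 (t=14: SET count = 37): {count=37, total=6}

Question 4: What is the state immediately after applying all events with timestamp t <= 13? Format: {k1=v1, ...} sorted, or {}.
Answer: {count=20, total=6}

Derivation:
Apply events with t <= 13 (2 events):
  after event 1 (t=7: SET total = 6): {total=6}
  after event 2 (t=8: SET count = 20): {count=20, total=6}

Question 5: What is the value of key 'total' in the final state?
Track key 'total' through all 7 events:
  event 1 (t=7: SET total = 6): total (absent) -> 6
  event 2 (t=8: SET count = 20): total unchanged
  event 3 (t=14: SET count = 37): total unchanged
  event 4 (t=16: DEC total by 3): total 6 -> 3
  event 5 (t=24: INC count by 5): total unchanged
  event 6 (t=33: DEL max): total unchanged
  event 7 (t=35: SET count = -18): total unchanged
Final: total = 3

Answer: 3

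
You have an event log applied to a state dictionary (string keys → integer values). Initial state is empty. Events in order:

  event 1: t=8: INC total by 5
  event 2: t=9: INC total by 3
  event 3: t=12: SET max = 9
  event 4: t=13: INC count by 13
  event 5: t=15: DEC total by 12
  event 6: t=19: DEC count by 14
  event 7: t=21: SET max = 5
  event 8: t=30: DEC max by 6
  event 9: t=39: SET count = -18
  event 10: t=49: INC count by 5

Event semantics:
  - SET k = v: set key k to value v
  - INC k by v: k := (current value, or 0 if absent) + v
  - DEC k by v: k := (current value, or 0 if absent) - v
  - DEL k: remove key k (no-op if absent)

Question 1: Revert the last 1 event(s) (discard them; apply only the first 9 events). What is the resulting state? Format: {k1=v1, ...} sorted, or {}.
Answer: {count=-18, max=-1, total=-4}

Derivation:
Keep first 9 events (discard last 1):
  after event 1 (t=8: INC total by 5): {total=5}
  after event 2 (t=9: INC total by 3): {total=8}
  after event 3 (t=12: SET max = 9): {max=9, total=8}
  after event 4 (t=13: INC count by 13): {count=13, max=9, total=8}
  after event 5 (t=15: DEC total by 12): {count=13, max=9, total=-4}
  after event 6 (t=19: DEC count by 14): {count=-1, max=9, total=-4}
  after event 7 (t=21: SET max = 5): {count=-1, max=5, total=-4}
  after event 8 (t=30: DEC max by 6): {count=-1, max=-1, total=-4}
  after event 9 (t=39: SET count = -18): {count=-18, max=-1, total=-4}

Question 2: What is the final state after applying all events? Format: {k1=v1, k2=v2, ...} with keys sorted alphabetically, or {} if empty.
  after event 1 (t=8: INC total by 5): {total=5}
  after event 2 (t=9: INC total by 3): {total=8}
  after event 3 (t=12: SET max = 9): {max=9, total=8}
  after event 4 (t=13: INC count by 13): {count=13, max=9, total=8}
  after event 5 (t=15: DEC total by 12): {count=13, max=9, total=-4}
  after event 6 (t=19: DEC count by 14): {count=-1, max=9, total=-4}
  after event 7 (t=21: SET max = 5): {count=-1, max=5, total=-4}
  after event 8 (t=30: DEC max by 6): {count=-1, max=-1, total=-4}
  after event 9 (t=39: SET count = -18): {count=-18, max=-1, total=-4}
  after event 10 (t=49: INC count by 5): {count=-13, max=-1, total=-4}

Answer: {count=-13, max=-1, total=-4}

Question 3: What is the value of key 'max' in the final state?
Answer: -1

Derivation:
Track key 'max' through all 10 events:
  event 1 (t=8: INC total by 5): max unchanged
  event 2 (t=9: INC total by 3): max unchanged
  event 3 (t=12: SET max = 9): max (absent) -> 9
  event 4 (t=13: INC count by 13): max unchanged
  event 5 (t=15: DEC total by 12): max unchanged
  event 6 (t=19: DEC count by 14): max unchanged
  event 7 (t=21: SET max = 5): max 9 -> 5
  event 8 (t=30: DEC max by 6): max 5 -> -1
  event 9 (t=39: SET count = -18): max unchanged
  event 10 (t=49: INC count by 5): max unchanged
Final: max = -1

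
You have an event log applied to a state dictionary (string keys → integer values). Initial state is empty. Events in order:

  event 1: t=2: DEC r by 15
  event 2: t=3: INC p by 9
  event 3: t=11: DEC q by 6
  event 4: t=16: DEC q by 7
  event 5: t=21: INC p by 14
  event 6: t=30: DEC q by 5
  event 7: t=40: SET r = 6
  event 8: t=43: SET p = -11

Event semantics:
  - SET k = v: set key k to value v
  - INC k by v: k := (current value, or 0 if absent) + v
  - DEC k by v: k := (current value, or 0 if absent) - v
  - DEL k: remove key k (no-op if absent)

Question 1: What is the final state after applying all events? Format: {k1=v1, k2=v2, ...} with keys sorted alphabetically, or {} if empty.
  after event 1 (t=2: DEC r by 15): {r=-15}
  after event 2 (t=3: INC p by 9): {p=9, r=-15}
  after event 3 (t=11: DEC q by 6): {p=9, q=-6, r=-15}
  after event 4 (t=16: DEC q by 7): {p=9, q=-13, r=-15}
  after event 5 (t=21: INC p by 14): {p=23, q=-13, r=-15}
  after event 6 (t=30: DEC q by 5): {p=23, q=-18, r=-15}
  after event 7 (t=40: SET r = 6): {p=23, q=-18, r=6}
  after event 8 (t=43: SET p = -11): {p=-11, q=-18, r=6}

Answer: {p=-11, q=-18, r=6}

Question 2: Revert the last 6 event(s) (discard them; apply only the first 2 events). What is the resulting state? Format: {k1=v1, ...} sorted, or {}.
Keep first 2 events (discard last 6):
  after event 1 (t=2: DEC r by 15): {r=-15}
  after event 2 (t=3: INC p by 9): {p=9, r=-15}

Answer: {p=9, r=-15}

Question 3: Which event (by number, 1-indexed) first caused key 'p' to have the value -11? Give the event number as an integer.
Looking for first event where p becomes -11:
  event 2: p = 9
  event 3: p = 9
  event 4: p = 9
  event 5: p = 23
  event 6: p = 23
  event 7: p = 23
  event 8: p 23 -> -11  <-- first match

Answer: 8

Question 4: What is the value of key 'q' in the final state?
Answer: -18

Derivation:
Track key 'q' through all 8 events:
  event 1 (t=2: DEC r by 15): q unchanged
  event 2 (t=3: INC p by 9): q unchanged
  event 3 (t=11: DEC q by 6): q (absent) -> -6
  event 4 (t=16: DEC q by 7): q -6 -> -13
  event 5 (t=21: INC p by 14): q unchanged
  event 6 (t=30: DEC q by 5): q -13 -> -18
  event 7 (t=40: SET r = 6): q unchanged
  event 8 (t=43: SET p = -11): q unchanged
Final: q = -18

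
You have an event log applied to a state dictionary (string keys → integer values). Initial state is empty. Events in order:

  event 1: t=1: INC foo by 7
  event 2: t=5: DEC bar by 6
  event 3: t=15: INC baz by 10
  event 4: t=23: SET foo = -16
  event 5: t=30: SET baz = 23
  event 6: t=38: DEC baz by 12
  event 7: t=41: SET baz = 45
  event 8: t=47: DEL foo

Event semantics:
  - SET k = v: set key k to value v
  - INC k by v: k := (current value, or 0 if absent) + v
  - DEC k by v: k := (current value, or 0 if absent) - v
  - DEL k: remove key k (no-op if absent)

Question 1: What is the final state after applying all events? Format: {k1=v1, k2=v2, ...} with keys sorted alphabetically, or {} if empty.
  after event 1 (t=1: INC foo by 7): {foo=7}
  after event 2 (t=5: DEC bar by 6): {bar=-6, foo=7}
  after event 3 (t=15: INC baz by 10): {bar=-6, baz=10, foo=7}
  after event 4 (t=23: SET foo = -16): {bar=-6, baz=10, foo=-16}
  after event 5 (t=30: SET baz = 23): {bar=-6, baz=23, foo=-16}
  after event 6 (t=38: DEC baz by 12): {bar=-6, baz=11, foo=-16}
  after event 7 (t=41: SET baz = 45): {bar=-6, baz=45, foo=-16}
  after event 8 (t=47: DEL foo): {bar=-6, baz=45}

Answer: {bar=-6, baz=45}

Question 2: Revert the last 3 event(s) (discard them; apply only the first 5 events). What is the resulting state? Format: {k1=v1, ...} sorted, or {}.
Answer: {bar=-6, baz=23, foo=-16}

Derivation:
Keep first 5 events (discard last 3):
  after event 1 (t=1: INC foo by 7): {foo=7}
  after event 2 (t=5: DEC bar by 6): {bar=-6, foo=7}
  after event 3 (t=15: INC baz by 10): {bar=-6, baz=10, foo=7}
  after event 4 (t=23: SET foo = -16): {bar=-6, baz=10, foo=-16}
  after event 5 (t=30: SET baz = 23): {bar=-6, baz=23, foo=-16}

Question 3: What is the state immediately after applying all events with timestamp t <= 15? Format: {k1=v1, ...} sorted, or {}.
Answer: {bar=-6, baz=10, foo=7}

Derivation:
Apply events with t <= 15 (3 events):
  after event 1 (t=1: INC foo by 7): {foo=7}
  after event 2 (t=5: DEC bar by 6): {bar=-6, foo=7}
  after event 3 (t=15: INC baz by 10): {bar=-6, baz=10, foo=7}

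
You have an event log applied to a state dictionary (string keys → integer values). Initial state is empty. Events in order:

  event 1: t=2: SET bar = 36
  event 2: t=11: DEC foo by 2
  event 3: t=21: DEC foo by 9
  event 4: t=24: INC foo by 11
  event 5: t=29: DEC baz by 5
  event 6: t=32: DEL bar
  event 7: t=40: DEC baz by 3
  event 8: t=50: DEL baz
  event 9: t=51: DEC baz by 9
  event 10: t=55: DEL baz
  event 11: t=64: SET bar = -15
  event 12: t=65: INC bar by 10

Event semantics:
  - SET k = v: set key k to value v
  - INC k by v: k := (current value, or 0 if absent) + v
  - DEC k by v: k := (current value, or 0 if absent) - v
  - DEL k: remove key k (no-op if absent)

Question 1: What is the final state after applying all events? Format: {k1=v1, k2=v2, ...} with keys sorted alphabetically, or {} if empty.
  after event 1 (t=2: SET bar = 36): {bar=36}
  after event 2 (t=11: DEC foo by 2): {bar=36, foo=-2}
  after event 3 (t=21: DEC foo by 9): {bar=36, foo=-11}
  after event 4 (t=24: INC foo by 11): {bar=36, foo=0}
  after event 5 (t=29: DEC baz by 5): {bar=36, baz=-5, foo=0}
  after event 6 (t=32: DEL bar): {baz=-5, foo=0}
  after event 7 (t=40: DEC baz by 3): {baz=-8, foo=0}
  after event 8 (t=50: DEL baz): {foo=0}
  after event 9 (t=51: DEC baz by 9): {baz=-9, foo=0}
  after event 10 (t=55: DEL baz): {foo=0}
  after event 11 (t=64: SET bar = -15): {bar=-15, foo=0}
  after event 12 (t=65: INC bar by 10): {bar=-5, foo=0}

Answer: {bar=-5, foo=0}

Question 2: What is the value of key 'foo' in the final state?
Answer: 0

Derivation:
Track key 'foo' through all 12 events:
  event 1 (t=2: SET bar = 36): foo unchanged
  event 2 (t=11: DEC foo by 2): foo (absent) -> -2
  event 3 (t=21: DEC foo by 9): foo -2 -> -11
  event 4 (t=24: INC foo by 11): foo -11 -> 0
  event 5 (t=29: DEC baz by 5): foo unchanged
  event 6 (t=32: DEL bar): foo unchanged
  event 7 (t=40: DEC baz by 3): foo unchanged
  event 8 (t=50: DEL baz): foo unchanged
  event 9 (t=51: DEC baz by 9): foo unchanged
  event 10 (t=55: DEL baz): foo unchanged
  event 11 (t=64: SET bar = -15): foo unchanged
  event 12 (t=65: INC bar by 10): foo unchanged
Final: foo = 0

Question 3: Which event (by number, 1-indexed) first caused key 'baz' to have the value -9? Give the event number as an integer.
Answer: 9

Derivation:
Looking for first event where baz becomes -9:
  event 5: baz = -5
  event 6: baz = -5
  event 7: baz = -8
  event 8: baz = (absent)
  event 9: baz (absent) -> -9  <-- first match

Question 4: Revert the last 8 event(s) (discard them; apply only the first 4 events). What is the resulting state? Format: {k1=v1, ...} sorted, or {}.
Answer: {bar=36, foo=0}

Derivation:
Keep first 4 events (discard last 8):
  after event 1 (t=2: SET bar = 36): {bar=36}
  after event 2 (t=11: DEC foo by 2): {bar=36, foo=-2}
  after event 3 (t=21: DEC foo by 9): {bar=36, foo=-11}
  after event 4 (t=24: INC foo by 11): {bar=36, foo=0}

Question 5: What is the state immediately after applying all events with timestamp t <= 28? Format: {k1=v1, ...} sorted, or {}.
Apply events with t <= 28 (4 events):
  after event 1 (t=2: SET bar = 36): {bar=36}
  after event 2 (t=11: DEC foo by 2): {bar=36, foo=-2}
  after event 3 (t=21: DEC foo by 9): {bar=36, foo=-11}
  after event 4 (t=24: INC foo by 11): {bar=36, foo=0}

Answer: {bar=36, foo=0}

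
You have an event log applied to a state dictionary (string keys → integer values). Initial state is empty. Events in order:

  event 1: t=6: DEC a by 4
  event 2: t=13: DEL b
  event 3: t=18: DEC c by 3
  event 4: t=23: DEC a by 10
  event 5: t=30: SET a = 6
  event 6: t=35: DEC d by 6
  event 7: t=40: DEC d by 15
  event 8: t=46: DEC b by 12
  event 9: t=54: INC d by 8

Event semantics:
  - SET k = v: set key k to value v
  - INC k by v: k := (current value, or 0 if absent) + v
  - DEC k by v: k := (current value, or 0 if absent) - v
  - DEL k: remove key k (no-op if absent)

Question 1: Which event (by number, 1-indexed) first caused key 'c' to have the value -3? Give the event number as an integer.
Answer: 3

Derivation:
Looking for first event where c becomes -3:
  event 3: c (absent) -> -3  <-- first match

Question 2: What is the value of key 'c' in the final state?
Answer: -3

Derivation:
Track key 'c' through all 9 events:
  event 1 (t=6: DEC a by 4): c unchanged
  event 2 (t=13: DEL b): c unchanged
  event 3 (t=18: DEC c by 3): c (absent) -> -3
  event 4 (t=23: DEC a by 10): c unchanged
  event 5 (t=30: SET a = 6): c unchanged
  event 6 (t=35: DEC d by 6): c unchanged
  event 7 (t=40: DEC d by 15): c unchanged
  event 8 (t=46: DEC b by 12): c unchanged
  event 9 (t=54: INC d by 8): c unchanged
Final: c = -3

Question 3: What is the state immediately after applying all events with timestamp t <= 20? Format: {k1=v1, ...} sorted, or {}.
Apply events with t <= 20 (3 events):
  after event 1 (t=6: DEC a by 4): {a=-4}
  after event 2 (t=13: DEL b): {a=-4}
  after event 3 (t=18: DEC c by 3): {a=-4, c=-3}

Answer: {a=-4, c=-3}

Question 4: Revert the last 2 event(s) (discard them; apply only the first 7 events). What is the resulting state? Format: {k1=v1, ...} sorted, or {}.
Keep first 7 events (discard last 2):
  after event 1 (t=6: DEC a by 4): {a=-4}
  after event 2 (t=13: DEL b): {a=-4}
  after event 3 (t=18: DEC c by 3): {a=-4, c=-3}
  after event 4 (t=23: DEC a by 10): {a=-14, c=-3}
  after event 5 (t=30: SET a = 6): {a=6, c=-3}
  after event 6 (t=35: DEC d by 6): {a=6, c=-3, d=-6}
  after event 7 (t=40: DEC d by 15): {a=6, c=-3, d=-21}

Answer: {a=6, c=-3, d=-21}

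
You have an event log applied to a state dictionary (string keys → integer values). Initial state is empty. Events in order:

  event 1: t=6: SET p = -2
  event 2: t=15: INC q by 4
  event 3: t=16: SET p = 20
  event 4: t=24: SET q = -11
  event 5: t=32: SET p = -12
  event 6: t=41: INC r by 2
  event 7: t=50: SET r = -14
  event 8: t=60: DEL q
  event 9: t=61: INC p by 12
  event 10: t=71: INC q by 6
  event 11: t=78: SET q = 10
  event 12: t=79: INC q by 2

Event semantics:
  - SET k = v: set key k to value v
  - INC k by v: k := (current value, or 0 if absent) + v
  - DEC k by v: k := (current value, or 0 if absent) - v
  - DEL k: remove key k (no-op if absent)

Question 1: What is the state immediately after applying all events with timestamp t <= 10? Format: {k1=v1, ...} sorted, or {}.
Answer: {p=-2}

Derivation:
Apply events with t <= 10 (1 events):
  after event 1 (t=6: SET p = -2): {p=-2}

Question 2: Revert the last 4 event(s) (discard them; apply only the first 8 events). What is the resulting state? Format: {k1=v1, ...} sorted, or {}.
Answer: {p=-12, r=-14}

Derivation:
Keep first 8 events (discard last 4):
  after event 1 (t=6: SET p = -2): {p=-2}
  after event 2 (t=15: INC q by 4): {p=-2, q=4}
  after event 3 (t=16: SET p = 20): {p=20, q=4}
  after event 4 (t=24: SET q = -11): {p=20, q=-11}
  after event 5 (t=32: SET p = -12): {p=-12, q=-11}
  after event 6 (t=41: INC r by 2): {p=-12, q=-11, r=2}
  after event 7 (t=50: SET r = -14): {p=-12, q=-11, r=-14}
  after event 8 (t=60: DEL q): {p=-12, r=-14}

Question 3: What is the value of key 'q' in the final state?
Track key 'q' through all 12 events:
  event 1 (t=6: SET p = -2): q unchanged
  event 2 (t=15: INC q by 4): q (absent) -> 4
  event 3 (t=16: SET p = 20): q unchanged
  event 4 (t=24: SET q = -11): q 4 -> -11
  event 5 (t=32: SET p = -12): q unchanged
  event 6 (t=41: INC r by 2): q unchanged
  event 7 (t=50: SET r = -14): q unchanged
  event 8 (t=60: DEL q): q -11 -> (absent)
  event 9 (t=61: INC p by 12): q unchanged
  event 10 (t=71: INC q by 6): q (absent) -> 6
  event 11 (t=78: SET q = 10): q 6 -> 10
  event 12 (t=79: INC q by 2): q 10 -> 12
Final: q = 12

Answer: 12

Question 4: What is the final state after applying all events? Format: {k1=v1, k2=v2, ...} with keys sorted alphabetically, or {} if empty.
  after event 1 (t=6: SET p = -2): {p=-2}
  after event 2 (t=15: INC q by 4): {p=-2, q=4}
  after event 3 (t=16: SET p = 20): {p=20, q=4}
  after event 4 (t=24: SET q = -11): {p=20, q=-11}
  after event 5 (t=32: SET p = -12): {p=-12, q=-11}
  after event 6 (t=41: INC r by 2): {p=-12, q=-11, r=2}
  after event 7 (t=50: SET r = -14): {p=-12, q=-11, r=-14}
  after event 8 (t=60: DEL q): {p=-12, r=-14}
  after event 9 (t=61: INC p by 12): {p=0, r=-14}
  after event 10 (t=71: INC q by 6): {p=0, q=6, r=-14}
  after event 11 (t=78: SET q = 10): {p=0, q=10, r=-14}
  after event 12 (t=79: INC q by 2): {p=0, q=12, r=-14}

Answer: {p=0, q=12, r=-14}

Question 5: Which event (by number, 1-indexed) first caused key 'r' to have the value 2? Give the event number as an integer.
Looking for first event where r becomes 2:
  event 6: r (absent) -> 2  <-- first match

Answer: 6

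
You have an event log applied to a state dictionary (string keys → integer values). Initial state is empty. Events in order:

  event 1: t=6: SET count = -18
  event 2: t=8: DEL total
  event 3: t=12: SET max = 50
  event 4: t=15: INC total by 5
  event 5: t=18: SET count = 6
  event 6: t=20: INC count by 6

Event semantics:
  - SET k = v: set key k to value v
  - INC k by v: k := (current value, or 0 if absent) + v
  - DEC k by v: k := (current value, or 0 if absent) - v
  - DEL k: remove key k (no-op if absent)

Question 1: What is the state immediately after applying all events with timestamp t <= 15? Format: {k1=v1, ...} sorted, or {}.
Apply events with t <= 15 (4 events):
  after event 1 (t=6: SET count = -18): {count=-18}
  after event 2 (t=8: DEL total): {count=-18}
  after event 3 (t=12: SET max = 50): {count=-18, max=50}
  after event 4 (t=15: INC total by 5): {count=-18, max=50, total=5}

Answer: {count=-18, max=50, total=5}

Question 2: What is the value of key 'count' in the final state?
Answer: 12

Derivation:
Track key 'count' through all 6 events:
  event 1 (t=6: SET count = -18): count (absent) -> -18
  event 2 (t=8: DEL total): count unchanged
  event 3 (t=12: SET max = 50): count unchanged
  event 4 (t=15: INC total by 5): count unchanged
  event 5 (t=18: SET count = 6): count -18 -> 6
  event 6 (t=20: INC count by 6): count 6 -> 12
Final: count = 12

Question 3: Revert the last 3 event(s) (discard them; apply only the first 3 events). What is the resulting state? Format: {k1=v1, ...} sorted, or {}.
Answer: {count=-18, max=50}

Derivation:
Keep first 3 events (discard last 3):
  after event 1 (t=6: SET count = -18): {count=-18}
  after event 2 (t=8: DEL total): {count=-18}
  after event 3 (t=12: SET max = 50): {count=-18, max=50}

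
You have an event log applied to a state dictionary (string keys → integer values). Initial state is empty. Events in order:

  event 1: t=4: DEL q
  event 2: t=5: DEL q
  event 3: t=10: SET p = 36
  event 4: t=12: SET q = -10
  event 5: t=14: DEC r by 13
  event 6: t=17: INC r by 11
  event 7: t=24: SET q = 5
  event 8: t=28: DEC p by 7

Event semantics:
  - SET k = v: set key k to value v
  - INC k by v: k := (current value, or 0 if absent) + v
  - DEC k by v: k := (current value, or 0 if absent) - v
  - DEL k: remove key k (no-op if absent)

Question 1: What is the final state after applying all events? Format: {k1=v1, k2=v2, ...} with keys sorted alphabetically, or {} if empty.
  after event 1 (t=4: DEL q): {}
  after event 2 (t=5: DEL q): {}
  after event 3 (t=10: SET p = 36): {p=36}
  after event 4 (t=12: SET q = -10): {p=36, q=-10}
  after event 5 (t=14: DEC r by 13): {p=36, q=-10, r=-13}
  after event 6 (t=17: INC r by 11): {p=36, q=-10, r=-2}
  after event 7 (t=24: SET q = 5): {p=36, q=5, r=-2}
  after event 8 (t=28: DEC p by 7): {p=29, q=5, r=-2}

Answer: {p=29, q=5, r=-2}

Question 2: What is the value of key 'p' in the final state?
Track key 'p' through all 8 events:
  event 1 (t=4: DEL q): p unchanged
  event 2 (t=5: DEL q): p unchanged
  event 3 (t=10: SET p = 36): p (absent) -> 36
  event 4 (t=12: SET q = -10): p unchanged
  event 5 (t=14: DEC r by 13): p unchanged
  event 6 (t=17: INC r by 11): p unchanged
  event 7 (t=24: SET q = 5): p unchanged
  event 8 (t=28: DEC p by 7): p 36 -> 29
Final: p = 29

Answer: 29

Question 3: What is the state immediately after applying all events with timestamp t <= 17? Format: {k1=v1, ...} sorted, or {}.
Answer: {p=36, q=-10, r=-2}

Derivation:
Apply events with t <= 17 (6 events):
  after event 1 (t=4: DEL q): {}
  after event 2 (t=5: DEL q): {}
  after event 3 (t=10: SET p = 36): {p=36}
  after event 4 (t=12: SET q = -10): {p=36, q=-10}
  after event 5 (t=14: DEC r by 13): {p=36, q=-10, r=-13}
  after event 6 (t=17: INC r by 11): {p=36, q=-10, r=-2}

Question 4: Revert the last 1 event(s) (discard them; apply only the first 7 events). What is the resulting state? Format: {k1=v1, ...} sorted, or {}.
Keep first 7 events (discard last 1):
  after event 1 (t=4: DEL q): {}
  after event 2 (t=5: DEL q): {}
  after event 3 (t=10: SET p = 36): {p=36}
  after event 4 (t=12: SET q = -10): {p=36, q=-10}
  after event 5 (t=14: DEC r by 13): {p=36, q=-10, r=-13}
  after event 6 (t=17: INC r by 11): {p=36, q=-10, r=-2}
  after event 7 (t=24: SET q = 5): {p=36, q=5, r=-2}

Answer: {p=36, q=5, r=-2}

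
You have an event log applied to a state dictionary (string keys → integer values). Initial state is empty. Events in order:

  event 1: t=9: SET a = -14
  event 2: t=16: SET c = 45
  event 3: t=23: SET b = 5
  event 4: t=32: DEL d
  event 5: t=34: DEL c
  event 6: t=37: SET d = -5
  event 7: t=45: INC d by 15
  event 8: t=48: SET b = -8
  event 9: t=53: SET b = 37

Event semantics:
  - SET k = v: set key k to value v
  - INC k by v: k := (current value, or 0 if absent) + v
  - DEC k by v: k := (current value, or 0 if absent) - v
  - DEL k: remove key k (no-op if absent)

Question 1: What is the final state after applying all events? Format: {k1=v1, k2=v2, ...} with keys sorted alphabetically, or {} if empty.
  after event 1 (t=9: SET a = -14): {a=-14}
  after event 2 (t=16: SET c = 45): {a=-14, c=45}
  after event 3 (t=23: SET b = 5): {a=-14, b=5, c=45}
  after event 4 (t=32: DEL d): {a=-14, b=5, c=45}
  after event 5 (t=34: DEL c): {a=-14, b=5}
  after event 6 (t=37: SET d = -5): {a=-14, b=5, d=-5}
  after event 7 (t=45: INC d by 15): {a=-14, b=5, d=10}
  after event 8 (t=48: SET b = -8): {a=-14, b=-8, d=10}
  after event 9 (t=53: SET b = 37): {a=-14, b=37, d=10}

Answer: {a=-14, b=37, d=10}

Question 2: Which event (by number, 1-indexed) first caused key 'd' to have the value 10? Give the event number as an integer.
Looking for first event where d becomes 10:
  event 6: d = -5
  event 7: d -5 -> 10  <-- first match

Answer: 7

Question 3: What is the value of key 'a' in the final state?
Answer: -14

Derivation:
Track key 'a' through all 9 events:
  event 1 (t=9: SET a = -14): a (absent) -> -14
  event 2 (t=16: SET c = 45): a unchanged
  event 3 (t=23: SET b = 5): a unchanged
  event 4 (t=32: DEL d): a unchanged
  event 5 (t=34: DEL c): a unchanged
  event 6 (t=37: SET d = -5): a unchanged
  event 7 (t=45: INC d by 15): a unchanged
  event 8 (t=48: SET b = -8): a unchanged
  event 9 (t=53: SET b = 37): a unchanged
Final: a = -14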